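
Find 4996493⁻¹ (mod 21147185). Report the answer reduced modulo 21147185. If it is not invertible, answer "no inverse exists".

13795907

Run Euclid on (21147185, 4996493):
21147185 = 4*4996493 + 1161213
4996493 = 4*1161213 + 351641
1161213 = 3*351641 + 106290
351641 = 3*106290 + 32771
106290 = 3*32771 + 7977
32771 = 4*7977 + 863
7977 = 9*863 + 210
863 = 4*210 + 23
210 = 9*23 + 3
23 = 7*3 + 2
3 = 1*2 + 1
2 = 2*1 + 0
Since gcd(4996493, 21147185) = 1, back-substitute to write 1 as a combination:
1 = 3 − 2
1 = −23 + 8·3
1 = 8·210 − 73·23
1 = −73·863 + 300·210
1 = 300·7977 − 2773·863
1 = −2773·32771 + 11392·7977
1 = 11392·106290 − 36949·32771
1 = −36949·351641 + 122239·106290
1 = 122239·1161213 − 403666·351641
1 = −403666·4996493 + 1736903·1161213
1 = 1736903·21147185 − 7351278·4996493
So 4996493·(-7351278) ≡ 1 (mod 21147185), and -7351278 ≡ 13795907 (mod 21147185).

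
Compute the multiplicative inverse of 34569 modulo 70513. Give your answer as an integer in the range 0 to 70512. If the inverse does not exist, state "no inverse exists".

20718

Apply the Euclidean algorithm to 70513 and 34569:
70513 = 2*34569 + 1375
34569 = 25*1375 + 194
1375 = 7*194 + 17
194 = 11*17 + 7
17 = 2*7 + 3
7 = 2*3 + 1
3 = 3*1 + 0
The gcd is 1. Working backward:
1 = 7 − 2·3
1 = −2·17 + 5·7
1 = 5·194 − 57·17
1 = −57·1375 + 404·194
1 = 404·34569 − 10157·1375
1 = −10157·70513 + 20718·34569
So 34569·20718 ≡ 1 (mod 70513).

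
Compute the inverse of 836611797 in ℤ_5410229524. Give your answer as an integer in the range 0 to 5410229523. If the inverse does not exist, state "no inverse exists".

no inverse exists

Compute gcd(836611797, 5410229524):
5410229524 = 6×836611797 + 390558742
836611797 = 2×390558742 + 55494313
390558742 = 7×55494313 + 2098551
55494313 = 26×2098551 + 931987
2098551 = 2×931987 + 234577
931987 = 3×234577 + 228256
234577 = 1×228256 + 6321
228256 = 36×6321 + 700
6321 = 9×700 + 21
700 = 33×21 + 7
21 = 3×7 + 0
gcd(836611797, 5410229524) = 7 ≠ 1, so 836611797 has no multiplicative inverse modulo 5410229524.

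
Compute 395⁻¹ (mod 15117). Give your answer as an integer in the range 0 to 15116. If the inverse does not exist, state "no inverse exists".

13280

Apply the Euclidean algorithm to 15117 and 395:
15117 = 38*395 + 107
395 = 3*107 + 74
107 = 1*74 + 33
74 = 2*33 + 8
33 = 4*8 + 1
8 = 8*1 + 0
Since gcd(395, 15117) = 1, back-substitute to write 1 as a combination:
1 = 33 − 4·8
1 = −4·74 + 9·33
1 = 9·107 − 13·74
1 = −13·395 + 48·107
1 = 48·15117 − 1837·395
So 395·(-1837) ≡ 1 (mod 15117), and -1837 ≡ 13280 (mod 15117).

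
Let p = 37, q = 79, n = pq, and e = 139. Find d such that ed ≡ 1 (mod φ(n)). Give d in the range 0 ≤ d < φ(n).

φ(n) = (p−1)(q−1) = 36·78 = 2808.
Need d with 139·d ≡ 1 (mod 2808). Apply the extended Euclidean algorithm:
2808 = 20×139 + 28
139 = 4×28 + 27
28 = 1×27 + 1
27 = 27×1 + 0
Back-substitute:
1 = 28 − 27
1 = −139 + 5·28
1 = 5·2808 − 101·139
So 139·(-101) ≡ 1 (mod 2808), hence d ≡ -101 ≡ 2707 (mod 2808).

2707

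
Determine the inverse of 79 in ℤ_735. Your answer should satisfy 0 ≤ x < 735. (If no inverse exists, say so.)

214

Run Euclid on (735, 79):
735 = 9·79 + 24
79 = 3·24 + 7
24 = 3·7 + 3
7 = 2·3 + 1
3 = 3·1 + 0
gcd = 1, so the inverse exists. Back-substitute:
1 = 7 − 2·3
1 = −2·24 + 7·7
1 = 7·79 − 23·24
1 = −23·735 + 214·79
So 79·214 ≡ 1 (mod 735).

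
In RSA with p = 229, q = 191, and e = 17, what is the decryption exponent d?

φ(n) = (p−1)(q−1) = 228·190 = 43320.
Need d with 17·d ≡ 1 (mod 43320). Apply the extended Euclidean algorithm:
43320 = 2548×17 + 4
17 = 4×4 + 1
4 = 4×1 + 0
Back-substitute:
1 = 17 − 4·4
1 = −4·43320 + 10193·17
So 17·10193 ≡ 1 (mod 43320), hence d = 10193.

10193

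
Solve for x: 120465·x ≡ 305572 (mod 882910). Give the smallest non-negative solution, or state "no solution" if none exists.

gcd(120465, 882910):
882910 = 7·120465 + 39655
120465 = 3·39655 + 1500
39655 = 26·1500 + 655
1500 = 2·655 + 190
655 = 3·190 + 85
190 = 2·85 + 20
85 = 4·20 + 5
20 = 4·5 + 0
gcd = 5, but 5 ∤ 305572, so the congruence has no solution.

no solution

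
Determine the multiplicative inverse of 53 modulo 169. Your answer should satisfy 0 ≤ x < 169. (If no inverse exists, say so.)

118

gcd(169, 53) by repeated division:
169 = 3*53 + 10
53 = 5*10 + 3
10 = 3*3 + 1
3 = 3*1 + 0
The gcd is 1. Working backward:
1 = 10 − 3·3
1 = −3·53 + 16·10
1 = 16·169 − 51·53
Hence 53⁻¹ ≡ -51 ≡ 118 (mod 169).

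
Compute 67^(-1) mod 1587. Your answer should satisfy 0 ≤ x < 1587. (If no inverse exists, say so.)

379

Run Euclid on (1587, 67):
1587 = 23×67 + 46
67 = 1×46 + 21
46 = 2×21 + 4
21 = 5×4 + 1
4 = 4×1 + 0
gcd = 1, so the inverse exists. Back-substitute:
1 = 21 − 5·4
1 = −5·46 + 11·21
1 = 11·67 − 16·46
1 = −16·1587 + 379·67
So 67·379 ≡ 1 (mod 1587).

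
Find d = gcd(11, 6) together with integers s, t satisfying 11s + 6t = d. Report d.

1

Euclidean algorithm:
11 = 1×6 + 5
6 = 1×5 + 1
5 = 5×1 + 0
gcd(11, 6) = 1.
Working backward:
1 = 6 − 5
1 = −11 + 2·6
So 1 = (-1)·11 + (2)·6.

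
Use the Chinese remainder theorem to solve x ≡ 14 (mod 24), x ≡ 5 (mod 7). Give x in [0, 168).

Write x = 14 + 24·k. Then 24·k ≡ 5 − 14 ≡ 5 (mod 7).
Need 24⁻¹ mod 7. Extended Euclid on (7, 3):
7 = 2*3 + 1
3 = 3*1 + 0
Back-substitute:
1 = 7 − 2·3
24⁻¹ ≡ 5 (mod 7), so k ≡ 5·5 ≡ 4 (mod 7).
x = 14 + 24·4 = 110.

110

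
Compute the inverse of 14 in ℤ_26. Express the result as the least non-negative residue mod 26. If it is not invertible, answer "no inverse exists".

no inverse exists

Euclidean algorithm on 26, 14:
26 = 1×14 + 12
14 = 1×12 + 2
12 = 6×2 + 0
gcd(14, 26) = 2 ≠ 1, so 14 has no multiplicative inverse modulo 26.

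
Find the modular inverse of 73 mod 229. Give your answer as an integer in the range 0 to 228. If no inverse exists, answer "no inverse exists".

Apply the Euclidean algorithm to 229 and 73:
229 = 3×73 + 10
73 = 7×10 + 3
10 = 3×3 + 1
3 = 3×1 + 0
The gcd is 1. Working backward:
1 = 10 − 3·3
1 = −3·73 + 22·10
1 = 22·229 − 69·73
So 73·(-69) ≡ 1 (mod 229), and -69 ≡ 160 (mod 229).

160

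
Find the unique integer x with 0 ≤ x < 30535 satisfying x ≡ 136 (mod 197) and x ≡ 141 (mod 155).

16881

Write x = 136 + 197·k. Then 197·k ≡ 141 − 136 ≡ 5 (mod 155).
Need 197⁻¹ mod 155. Extended Euclid on (155, 42):
155 = 3·42 + 29
42 = 1·29 + 13
29 = 2·13 + 3
13 = 4·3 + 1
3 = 3·1 + 0
Back-substitute:
1 = 13 − 4·3
1 = −4·29 + 9·13
1 = 9·42 − 13·29
1 = −13·155 + 48·42
197⁻¹ ≡ 48 (mod 155), so k ≡ 48·5 ≡ 85 (mod 155).
x = 136 + 197·85 = 16881.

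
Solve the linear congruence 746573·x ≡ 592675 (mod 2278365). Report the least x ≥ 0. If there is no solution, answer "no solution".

First find gcd(746573, 2278365):
2278365 = 3*746573 + 38646
746573 = 19*38646 + 12299
38646 = 3*12299 + 1749
12299 = 7*1749 + 56
1749 = 31*56 + 13
56 = 4*13 + 4
13 = 3*4 + 1
4 = 4*1 + 0
gcd = 1, so a unique solution mod 2278365 exists.
Back-substitute for the Bézout coefficients:
1 = 13 − 3·4
1 = −3·56 + 13·13
1 = 13·1749 − 406·56
1 = −406·12299 + 2855·1749
1 = 2855·38646 − 8971·12299
1 = −8971·746573 + 173304·38646
1 = 173304·2278365 − 528883·746573
So 746573·(-528883) ≡ 1 (mod 2278365), giving 746573⁻¹ ≡ 1749482.
x ≡ 746573⁻¹·592675 ≡ 1749482·592675 ≡ 1724675 (mod 2278365).

1724675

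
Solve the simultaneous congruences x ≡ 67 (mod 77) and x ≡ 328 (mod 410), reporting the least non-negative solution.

Write x = 67 + 77·k. Then 77·k ≡ 328 − 67 ≡ 261 (mod 410).
Need 77⁻¹ mod 410. Extended Euclid on (410, 77):
410 = 5×77 + 25
77 = 3×25 + 2
25 = 12×2 + 1
2 = 2×1 + 0
Back-substitute:
1 = 25 − 12·2
1 = −12·77 + 37·25
1 = 37·410 − 197·77
77⁻¹ ≡ 213 (mod 410), so k ≡ 213·261 ≡ 243 (mod 410).
x = 67 + 77·243 = 18778.

18778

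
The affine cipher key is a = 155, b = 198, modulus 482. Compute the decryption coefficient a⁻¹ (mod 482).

255

gcd(482, 155) by repeated division:
482 = 3·155 + 17
155 = 9·17 + 2
17 = 8·2 + 1
2 = 2·1 + 0
The gcd is 1. Working backward:
1 = 17 − 8·2
1 = −8·155 + 73·17
1 = 73·482 − 227·155
Hence 155⁻¹ ≡ -227 ≡ 255 (mod 482).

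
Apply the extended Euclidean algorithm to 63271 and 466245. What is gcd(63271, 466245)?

Apply Euclid's algorithm to 466245 and 63271:
466245 = 7×63271 + 23348
63271 = 2×23348 + 16575
23348 = 1×16575 + 6773
16575 = 2×6773 + 3029
6773 = 2×3029 + 715
3029 = 4×715 + 169
715 = 4×169 + 39
169 = 4×39 + 13
39 = 3×13 + 0
gcd(63271, 466245) = 13.
Working backward:
13 = 169 − 4·39
13 = −4·715 + 17·169
13 = 17·3029 − 72·715
13 = −72·6773 + 161·3029
13 = 161·16575 − 394·6773
13 = −394·23348 + 555·16575
13 = 555·63271 − 1504·23348
13 = −1504·466245 + 11083·63271
So 13 = (-1504)·466245 + (11083)·63271.

13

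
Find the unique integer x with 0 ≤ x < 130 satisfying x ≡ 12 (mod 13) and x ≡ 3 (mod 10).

103

Write x = 12 + 13·k. Then 13·k ≡ 3 − 12 ≡ 1 (mod 10).
Need 13⁻¹ mod 10. Extended Euclid on (10, 3):
10 = 3*3 + 1
3 = 3*1 + 0
Back-substitute:
1 = 10 − 3·3
13⁻¹ ≡ 7 (mod 10), so k ≡ 7·1 ≡ 7 (mod 10).
x = 12 + 13·7 = 103.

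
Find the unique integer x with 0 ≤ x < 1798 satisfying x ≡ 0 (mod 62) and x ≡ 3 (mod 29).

Write x = 0 + 62·k. Then 62·k ≡ 3 − 0 ≡ 3 (mod 29).
Need 62⁻¹ mod 29. Extended Euclid on (29, 4):
29 = 7*4 + 1
4 = 4*1 + 0
Back-substitute:
1 = 29 − 7·4
62⁻¹ ≡ 22 (mod 29), so k ≡ 22·3 ≡ 8 (mod 29).
x = 0 + 62·8 = 496.

496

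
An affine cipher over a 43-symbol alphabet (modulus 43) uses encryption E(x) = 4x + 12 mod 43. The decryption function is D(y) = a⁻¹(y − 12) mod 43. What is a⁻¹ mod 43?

Extended Euclidean algorithm:
43 = 10·4 + 3
4 = 1·3 + 1
3 = 3·1 + 0
gcd = 1, so the inverse exists. Back-substitute:
1 = 4 − 3
1 = −43 + 11·4
So 4·11 ≡ 1 (mod 43).

11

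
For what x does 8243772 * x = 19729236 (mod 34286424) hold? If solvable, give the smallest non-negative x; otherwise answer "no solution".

2692081

First find gcd(8243772, 34286424):
34286424 = 4·8243772 + 1311336
8243772 = 6·1311336 + 375756
1311336 = 3·375756 + 184068
375756 = 2·184068 + 7620
184068 = 24·7620 + 1188
7620 = 6·1188 + 492
1188 = 2·492 + 204
492 = 2·204 + 84
204 = 2·84 + 36
84 = 2·36 + 12
36 = 3·12 + 0
gcd = 12 and 12 | 19729236, so solutions exist. Divide through by 12: 686981x ≡ 1644103 (mod 2857202).
Now find 686981⁻¹ mod 2857202:
2857202 = 4*686981 + 109278
686981 = 6*109278 + 31313
109278 = 3*31313 + 15339
31313 = 2*15339 + 635
15339 = 24*635 + 99
635 = 6*99 + 41
99 = 2*41 + 17
41 = 2*17 + 7
17 = 2*7 + 3
7 = 2*3 + 1
3 = 3*1 + 0
Back-substitute:
1 = 7 − 2·3
1 = −2·17 + 5·7
1 = 5·41 − 12·17
1 = −12·99 + 29·41
1 = 29·635 − 186·99
1 = −186·15339 + 4493·635
1 = 4493·31313 − 9172·15339
1 = −9172·109278 + 32009·31313
1 = 32009·686981 − 201226·109278
1 = −201226·2857202 + 836913·686981
So 686981⁻¹ ≡ 836913 (mod 2857202).
Then x ≡ 836913·1644103 ≡ 2692081 (mod 2857202); the smallest non-negative solution is x = 2692081.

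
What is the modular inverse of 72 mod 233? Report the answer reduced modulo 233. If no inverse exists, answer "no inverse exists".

178

Run Euclid on (233, 72):
233 = 3·72 + 17
72 = 4·17 + 4
17 = 4·4 + 1
4 = 4·1 + 0
The gcd is 1. Working backward:
1 = 17 − 4·4
1 = −4·72 + 17·17
1 = 17·233 − 55·72
Hence 72⁻¹ ≡ -55 ≡ 178 (mod 233).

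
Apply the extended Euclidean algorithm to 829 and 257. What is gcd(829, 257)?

1

Apply Euclid's algorithm to 829 and 257:
829 = 3*257 + 58
257 = 4*58 + 25
58 = 2*25 + 8
25 = 3*8 + 1
8 = 8*1 + 0
gcd(829, 257) = 1.
Back-substituting:
1 = 25 − 3·8
1 = −3·58 + 7·25
1 = 7·257 − 31·58
1 = −31·829 + 100·257
So 1 = (-31)·829 + (100)·257.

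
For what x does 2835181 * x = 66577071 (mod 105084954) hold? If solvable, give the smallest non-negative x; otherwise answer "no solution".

13357785

First find gcd(2835181, 105084954):
105084954 = 37×2835181 + 183257
2835181 = 15×183257 + 86326
183257 = 2×86326 + 10605
86326 = 8×10605 + 1486
10605 = 7×1486 + 203
1486 = 7×203 + 65
203 = 3×65 + 8
65 = 8×8 + 1
8 = 8×1 + 0
gcd = 1, so a unique solution mod 105084954 exists.
Back-substitute for the Bézout coefficients:
1 = 65 − 8·8
1 = −8·203 + 25·65
1 = 25·1486 − 183·203
1 = −183·10605 + 1306·1486
1 = 1306·86326 − 10631·10605
1 = −10631·183257 + 22568·86326
1 = 22568·2835181 − 349151·183257
1 = −349151·105084954 + 12941155·2835181
So 2835181·(12941155) ≡ 1 (mod 105084954), giving 2835181⁻¹ ≡ 12941155.
x ≡ 2835181⁻¹·66577071 ≡ 12941155·66577071 ≡ 13357785 (mod 105084954).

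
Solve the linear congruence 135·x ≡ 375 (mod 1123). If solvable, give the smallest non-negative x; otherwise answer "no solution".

First find gcd(135, 1123):
1123 = 8×135 + 43
135 = 3×43 + 6
43 = 7×6 + 1
6 = 6×1 + 0
gcd = 1, so a unique solution mod 1123 exists.
Back-substitute for the Bézout coefficients:
1 = 43 − 7·6
1 = −7·135 + 22·43
1 = 22·1123 − 183·135
So 135·(-183) ≡ 1 (mod 1123), giving 135⁻¹ ≡ 940.
x ≡ 135⁻¹·375 ≡ 940·375 ≡ 1001 (mod 1123).

1001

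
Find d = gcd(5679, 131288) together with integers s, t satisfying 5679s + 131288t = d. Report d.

Apply Euclid's algorithm to 131288 and 5679:
131288 = 23·5679 + 671
5679 = 8·671 + 311
671 = 2·311 + 49
311 = 6·49 + 17
49 = 2·17 + 15
17 = 1·15 + 2
15 = 7·2 + 1
2 = 2·1 + 0
gcd(5679, 131288) = 1.
Express as a combination:
1 = 15 − 7·2
1 = −7·17 + 8·15
1 = 8·49 − 23·17
1 = −23·311 + 146·49
1 = 146·671 − 315·311
1 = −315·5679 + 2666·671
1 = 2666·131288 − 61633·5679
So 1 = (2666)·131288 + (-61633)·5679.

1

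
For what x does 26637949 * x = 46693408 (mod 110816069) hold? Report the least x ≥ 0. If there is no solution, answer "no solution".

gcd(26637949, 110816069):
110816069 = 4×26637949 + 4264273
26637949 = 6×4264273 + 1052311
4264273 = 4×1052311 + 55029
1052311 = 19×55029 + 6760
55029 = 8×6760 + 949
6760 = 7×949 + 117
949 = 8×117 + 13
117 = 9×13 + 0
gcd = 13, but 13 ∤ 46693408, so the congruence has no solution.

no solution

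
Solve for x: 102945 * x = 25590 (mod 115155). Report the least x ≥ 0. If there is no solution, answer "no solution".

3412

First find gcd(102945, 115155):
115155 = 1·102945 + 12210
102945 = 8·12210 + 5265
12210 = 2·5265 + 1680
5265 = 3·1680 + 225
1680 = 7·225 + 105
225 = 2·105 + 15
105 = 7·15 + 0
gcd = 15 and 15 | 25590, so solutions exist. Divide through by 15: 6863x ≡ 1706 (mod 7677).
Now find 6863⁻¹ mod 7677:
7677 = 1*6863 + 814
6863 = 8*814 + 351
814 = 2*351 + 112
351 = 3*112 + 15
112 = 7*15 + 7
15 = 2*7 + 1
7 = 7*1 + 0
Back-substitute:
1 = 15 − 2·7
1 = −2·112 + 15·15
1 = 15·351 − 47·112
1 = −47·814 + 109·351
1 = 109·6863 − 919·814
1 = −919·7677 + 1028·6863
So 6863⁻¹ ≡ 1028 (mod 7677).
Then x ≡ 1028·1706 ≡ 3412 (mod 7677); the smallest non-negative solution is x = 3412.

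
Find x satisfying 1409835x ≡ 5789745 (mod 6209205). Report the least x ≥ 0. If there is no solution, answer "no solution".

27112

First find gcd(1409835, 6209205):
6209205 = 4·1409835 + 569865
1409835 = 2·569865 + 270105
569865 = 2·270105 + 29655
270105 = 9·29655 + 3210
29655 = 9·3210 + 765
3210 = 4·765 + 150
765 = 5·150 + 15
150 = 10·15 + 0
gcd = 15 and 15 | 5789745, so solutions exist. Divide through by 15: 93989x ≡ 385983 (mod 413947).
Now find 93989⁻¹ mod 413947:
413947 = 4*93989 + 37991
93989 = 2*37991 + 18007
37991 = 2*18007 + 1977
18007 = 9*1977 + 214
1977 = 9*214 + 51
214 = 4*51 + 10
51 = 5*10 + 1
10 = 10*1 + 0
Back-substitute:
1 = 51 − 5·10
1 = −5·214 + 21·51
1 = 21·1977 − 194·214
1 = −194·18007 + 1767·1977
1 = 1767·37991 − 3728·18007
1 = −3728·93989 + 9223·37991
1 = 9223·413947 − 40620·93989
So 93989·(-40620) ≡ 1 (mod 413947), i.e. 93989⁻¹ ≡ 373327.
Then x ≡ 373327·385983 ≡ 27112 (mod 413947); the smallest non-negative solution is x = 27112.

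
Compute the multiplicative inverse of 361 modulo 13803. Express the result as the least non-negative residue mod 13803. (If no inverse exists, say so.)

Run Euclid on (13803, 361):
13803 = 38×361 + 85
361 = 4×85 + 21
85 = 4×21 + 1
21 = 21×1 + 0
Since gcd(361, 13803) = 1, back-substitute to write 1 as a combination:
1 = 85 − 4·21
1 = −4·361 + 17·85
1 = 17·13803 − 650·361
So 361·(-650) ≡ 1 (mod 13803), and -650 ≡ 13153 (mod 13803).

13153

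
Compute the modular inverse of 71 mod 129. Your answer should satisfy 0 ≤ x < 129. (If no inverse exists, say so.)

Apply the Euclidean algorithm to 129 and 71:
129 = 1×71 + 58
71 = 1×58 + 13
58 = 4×13 + 6
13 = 2×6 + 1
6 = 6×1 + 0
The gcd is 1. Working backward:
1 = 13 − 2·6
1 = −2·58 + 9·13
1 = 9·71 − 11·58
1 = −11·129 + 20·71
So 71·20 ≡ 1 (mod 129).

20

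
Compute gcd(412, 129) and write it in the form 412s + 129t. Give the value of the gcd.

Repeated division:
412 = 3×129 + 25
129 = 5×25 + 4
25 = 6×4 + 1
4 = 4×1 + 0
gcd(412, 129) = 1.
Back-substituting:
1 = 25 − 6·4
1 = −6·129 + 31·25
1 = 31·412 − 99·129
So 1 = (31)·412 + (-99)·129.

1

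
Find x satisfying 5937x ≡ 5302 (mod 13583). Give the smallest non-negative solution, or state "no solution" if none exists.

8967

First find gcd(5937, 13583):
13583 = 2×5937 + 1709
5937 = 3×1709 + 810
1709 = 2×810 + 89
810 = 9×89 + 9
89 = 9×9 + 8
9 = 1×8 + 1
8 = 8×1 + 0
gcd = 1, so a unique solution mod 13583 exists.
Back-substitute for the Bézout coefficients:
1 = 9 − 8
1 = −89 + 10·9
1 = 10·810 − 91·89
1 = −91·1709 + 192·810
1 = 192·5937 − 667·1709
1 = −667·13583 + 1526·5937
So 5937·(1526) ≡ 1 (mod 13583), giving 5937⁻¹ ≡ 1526.
x ≡ 5937⁻¹·5302 ≡ 1526·5302 ≡ 8967 (mod 13583).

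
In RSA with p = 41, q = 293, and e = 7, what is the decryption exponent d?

8343

φ(n) = (p−1)(q−1) = 40·292 = 11680.
Need d with 7·d ≡ 1 (mod 11680). Apply the extended Euclidean algorithm:
11680 = 1668·7 + 4
7 = 1·4 + 3
4 = 1·3 + 1
3 = 3·1 + 0
Back-substitute:
1 = 4 − 3
1 = −7 + 2·4
1 = 2·11680 − 3337·7
So 7·(-3337) ≡ 1 (mod 11680), hence d ≡ -3337 ≡ 8343 (mod 11680).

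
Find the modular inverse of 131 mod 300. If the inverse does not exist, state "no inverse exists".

71

gcd(300, 131) by repeated division:
300 = 2·131 + 38
131 = 3·38 + 17
38 = 2·17 + 4
17 = 4·4 + 1
4 = 4·1 + 0
Since gcd(131, 300) = 1, back-substitute to write 1 as a combination:
1 = 17 − 4·4
1 = −4·38 + 9·17
1 = 9·131 − 31·38
1 = −31·300 + 71·131
So 131·71 ≡ 1 (mod 300).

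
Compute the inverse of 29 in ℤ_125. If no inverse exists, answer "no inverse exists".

69

Apply the Euclidean algorithm to 125 and 29:
125 = 4×29 + 9
29 = 3×9 + 2
9 = 4×2 + 1
2 = 2×1 + 0
The gcd is 1. Working backward:
1 = 9 − 4·2
1 = −4·29 + 13·9
1 = 13·125 − 56·29
Thus 29·(-56) ≡ 1 (mod 125); reducing, -56 mod 125 = 69.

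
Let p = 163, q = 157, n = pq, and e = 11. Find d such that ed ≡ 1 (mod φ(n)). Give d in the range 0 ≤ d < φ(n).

4595

φ(n) = (p−1)(q−1) = 162·156 = 25272.
Need d with 11·d ≡ 1 (mod 25272). Apply the extended Euclidean algorithm:
25272 = 2297×11 + 5
11 = 2×5 + 1
5 = 5×1 + 0
Back-substitute:
1 = 11 − 2·5
1 = −2·25272 + 4595·11
So 11·4595 ≡ 1 (mod 25272), hence d = 4595.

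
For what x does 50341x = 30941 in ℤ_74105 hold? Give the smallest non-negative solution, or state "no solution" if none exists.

First find gcd(50341, 74105):
74105 = 1*50341 + 23764
50341 = 2*23764 + 2813
23764 = 8*2813 + 1260
2813 = 2*1260 + 293
1260 = 4*293 + 88
293 = 3*88 + 29
88 = 3*29 + 1
29 = 29*1 + 0
gcd = 1, so a unique solution mod 74105 exists.
Back-substitute for the Bézout coefficients:
1 = 88 − 3·29
1 = −3·293 + 10·88
1 = 10·1260 − 43·293
1 = −43·2813 + 96·1260
1 = 96·23764 − 811·2813
1 = −811·50341 + 1718·23764
1 = 1718·74105 − 2529·50341
So 50341·(-2529) ≡ 1 (mod 74105), giving 50341⁻¹ ≡ 71576.
x ≡ 50341⁻¹·30941 ≡ 71576·30941 ≡ 5091 (mod 74105).

5091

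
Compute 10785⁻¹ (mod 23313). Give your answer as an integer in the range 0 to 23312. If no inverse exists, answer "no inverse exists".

Euclidean algorithm on 23313, 10785:
23313 = 2·10785 + 1743
10785 = 6·1743 + 327
1743 = 5·327 + 108
327 = 3·108 + 3
108 = 36·3 + 0
gcd(10785, 23313) = 3 ≠ 1, so 10785 has no multiplicative inverse modulo 23313.

no inverse exists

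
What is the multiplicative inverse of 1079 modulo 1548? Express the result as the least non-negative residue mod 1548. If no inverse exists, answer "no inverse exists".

Extended Euclidean algorithm:
1548 = 1×1079 + 469
1079 = 2×469 + 141
469 = 3×141 + 46
141 = 3×46 + 3
46 = 15×3 + 1
3 = 3×1 + 0
The gcd is 1. Working backward:
1 = 46 − 15·3
1 = −15·141 + 46·46
1 = 46·469 − 153·141
1 = −153·1079 + 352·469
1 = 352·1548 − 505·1079
Thus 1079·(-505) ≡ 1 (mod 1548); reducing, -505 mod 1548 = 1043.

1043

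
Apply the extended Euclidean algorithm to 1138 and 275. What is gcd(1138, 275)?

1

Repeated division:
1138 = 4×275 + 38
275 = 7×38 + 9
38 = 4×9 + 2
9 = 4×2 + 1
2 = 2×1 + 0
gcd(1138, 275) = 1.
Working backward:
1 = 9 − 4·2
1 = −4·38 + 17·9
1 = 17·275 − 123·38
1 = −123·1138 + 509·275
So 1 = (-123)·1138 + (509)·275.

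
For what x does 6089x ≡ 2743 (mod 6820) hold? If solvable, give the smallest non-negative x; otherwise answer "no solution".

3187

First find gcd(6089, 6820):
6820 = 1×6089 + 731
6089 = 8×731 + 241
731 = 3×241 + 8
241 = 30×8 + 1
8 = 8×1 + 0
gcd = 1, so a unique solution mod 6820 exists.
Back-substitute for the Bézout coefficients:
1 = 241 − 30·8
1 = −30·731 + 91·241
1 = 91·6089 − 758·731
1 = −758·6820 + 849·6089
So 6089·(849) ≡ 1 (mod 6820), giving 6089⁻¹ ≡ 849.
x ≡ 6089⁻¹·2743 ≡ 849·2743 ≡ 3187 (mod 6820).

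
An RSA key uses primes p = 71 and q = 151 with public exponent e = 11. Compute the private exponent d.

φ(n) = (p−1)(q−1) = 70·150 = 10500.
Need d with 11·d ≡ 1 (mod 10500). Apply the extended Euclidean algorithm:
10500 = 954*11 + 6
11 = 1*6 + 5
6 = 1*5 + 1
5 = 5*1 + 0
Back-substitute:
1 = 6 − 5
1 = −11 + 2·6
1 = 2·10500 − 1909·11
So 11·(-1909) ≡ 1 (mod 10500), hence d ≡ -1909 ≡ 8591 (mod 10500).

8591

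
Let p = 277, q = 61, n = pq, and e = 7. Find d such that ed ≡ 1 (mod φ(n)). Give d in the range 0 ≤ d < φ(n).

9463

φ(n) = (p−1)(q−1) = 276·60 = 16560.
Need d with 7·d ≡ 1 (mod 16560). Apply the extended Euclidean algorithm:
16560 = 2365×7 + 5
7 = 1×5 + 2
5 = 2×2 + 1
2 = 2×1 + 0
Back-substitute:
1 = 5 − 2·2
1 = −2·7 + 3·5
1 = 3·16560 − 7097·7
So 7·(-7097) ≡ 1 (mod 16560), hence d ≡ -7097 ≡ 9463 (mod 16560).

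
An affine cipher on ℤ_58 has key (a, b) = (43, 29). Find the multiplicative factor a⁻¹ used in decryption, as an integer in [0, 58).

Extended Euclidean algorithm:
58 = 1·43 + 15
43 = 2·15 + 13
15 = 1·13 + 2
13 = 6·2 + 1
2 = 2·1 + 0
Since gcd(43, 58) = 1, back-substitute to write 1 as a combination:
1 = 13 − 6·2
1 = −6·15 + 7·13
1 = 7·43 − 20·15
1 = −20·58 + 27·43
So 43·27 ≡ 1 (mod 58).

27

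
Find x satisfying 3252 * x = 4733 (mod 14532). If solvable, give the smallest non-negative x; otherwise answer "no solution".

gcd(3252, 14532):
14532 = 4·3252 + 1524
3252 = 2·1524 + 204
1524 = 7·204 + 96
204 = 2·96 + 12
96 = 8·12 + 0
gcd = 12, but 12 ∤ 4733, so the congruence has no solution.

no solution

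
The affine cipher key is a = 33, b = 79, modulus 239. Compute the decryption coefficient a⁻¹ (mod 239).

29

Run Euclid on (239, 33):
239 = 7·33 + 8
33 = 4·8 + 1
8 = 8·1 + 0
Since gcd(33, 239) = 1, back-substitute to write 1 as a combination:
1 = 33 − 4·8
1 = −4·239 + 29·33
So 33·29 ≡ 1 (mod 239).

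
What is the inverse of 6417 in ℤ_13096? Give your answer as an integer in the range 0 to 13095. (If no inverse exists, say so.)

3249

gcd(13096, 6417) by repeated division:
13096 = 2×6417 + 262
6417 = 24×262 + 129
262 = 2×129 + 4
129 = 32×4 + 1
4 = 4×1 + 0
Since gcd(6417, 13096) = 1, back-substitute to write 1 as a combination:
1 = 129 − 32·4
1 = −32·262 + 65·129
1 = 65·6417 − 1592·262
1 = −1592·13096 + 3249·6417
So 6417·3249 ≡ 1 (mod 13096).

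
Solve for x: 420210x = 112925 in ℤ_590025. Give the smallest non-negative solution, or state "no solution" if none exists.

no solution

gcd(420210, 590025):
590025 = 1*420210 + 169815
420210 = 2*169815 + 80580
169815 = 2*80580 + 8655
80580 = 9*8655 + 2685
8655 = 3*2685 + 600
2685 = 4*600 + 285
600 = 2*285 + 30
285 = 9*30 + 15
30 = 2*15 + 0
gcd = 15, but 15 ∤ 112925, so the congruence has no solution.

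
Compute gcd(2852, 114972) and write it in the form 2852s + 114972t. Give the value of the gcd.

4

Apply Euclid's algorithm to 114972 and 2852:
114972 = 40×2852 + 892
2852 = 3×892 + 176
892 = 5×176 + 12
176 = 14×12 + 8
12 = 1×8 + 4
8 = 2×4 + 0
gcd(2852, 114972) = 4.
Back-substituting:
4 = 12 − 8
4 = −176 + 15·12
4 = 15·892 − 76·176
4 = −76·2852 + 243·892
4 = 243·114972 − 9796·2852
So 4 = (243)·114972 + (-9796)·2852.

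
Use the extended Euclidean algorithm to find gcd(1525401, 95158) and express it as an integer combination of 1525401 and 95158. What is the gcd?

1

Apply Euclid's algorithm to 1525401 and 95158:
1525401 = 16*95158 + 2873
95158 = 33*2873 + 349
2873 = 8*349 + 81
349 = 4*81 + 25
81 = 3*25 + 6
25 = 4*6 + 1
6 = 6*1 + 0
gcd(1525401, 95158) = 1.
Express as a combination:
1 = 25 − 4·6
1 = −4·81 + 13·25
1 = 13·349 − 56·81
1 = −56·2873 + 461·349
1 = 461·95158 − 15269·2873
1 = −15269·1525401 + 244765·95158
So 1 = (-15269)·1525401 + (244765)·95158.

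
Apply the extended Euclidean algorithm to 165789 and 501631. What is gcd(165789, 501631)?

Apply Euclid's algorithm to 501631 and 165789:
501631 = 3×165789 + 4264
165789 = 38×4264 + 3757
4264 = 1×3757 + 507
3757 = 7×507 + 208
507 = 2×208 + 91
208 = 2×91 + 26
91 = 3×26 + 13
26 = 2×13 + 0
gcd(165789, 501631) = 13.
Back-substituting:
13 = 91 − 3·26
13 = −3·208 + 7·91
13 = 7·507 − 17·208
13 = −17·3757 + 126·507
13 = 126·4264 − 143·3757
13 = −143·165789 + 5560·4264
13 = 5560·501631 − 16823·165789
So 13 = (5560)·501631 + (-16823)·165789.

13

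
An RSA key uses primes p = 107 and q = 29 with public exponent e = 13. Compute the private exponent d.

φ(n) = (p−1)(q−1) = 106·28 = 2968.
Need d with 13·d ≡ 1 (mod 2968). Apply the extended Euclidean algorithm:
2968 = 228×13 + 4
13 = 3×4 + 1
4 = 4×1 + 0
Back-substitute:
1 = 13 − 3·4
1 = −3·2968 + 685·13
So 13·685 ≡ 1 (mod 2968), hence d = 685.

685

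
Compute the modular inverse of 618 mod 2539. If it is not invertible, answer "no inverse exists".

341

Apply the Euclidean algorithm to 2539 and 618:
2539 = 4*618 + 67
618 = 9*67 + 15
67 = 4*15 + 7
15 = 2*7 + 1
7 = 7*1 + 0
gcd = 1, so the inverse exists. Back-substitute:
1 = 15 − 2·7
1 = −2·67 + 9·15
1 = 9·618 − 83·67
1 = −83·2539 + 341·618
So 618·341 ≡ 1 (mod 2539).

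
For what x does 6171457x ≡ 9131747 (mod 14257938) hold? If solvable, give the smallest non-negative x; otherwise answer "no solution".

2068259

First find gcd(6171457, 14257938):
14257938 = 2×6171457 + 1915024
6171457 = 3×1915024 + 426385
1915024 = 4×426385 + 209484
426385 = 2×209484 + 7417
209484 = 28×7417 + 1808
7417 = 4×1808 + 185
1808 = 9×185 + 143
185 = 1×143 + 42
143 = 3×42 + 17
42 = 2×17 + 8
17 = 2×8 + 1
8 = 8×1 + 0
gcd = 1, so a unique solution mod 14257938 exists.
Back-substitute for the Bézout coefficients:
1 = 17 − 2·8
1 = −2·42 + 5·17
1 = 5·143 − 17·42
1 = −17·185 + 22·143
1 = 22·1808 − 215·185
1 = −215·7417 + 882·1808
1 = 882·209484 − 24911·7417
1 = −24911·426385 + 50704·209484
1 = 50704·1915024 − 227727·426385
1 = −227727·6171457 + 733885·1915024
1 = 733885·14257938 − 1695497·6171457
So 6171457·(-1695497) ≡ 1 (mod 14257938), giving 6171457⁻¹ ≡ 12562441.
x ≡ 6171457⁻¹·9131747 ≡ 12562441·9131747 ≡ 2068259 (mod 14257938).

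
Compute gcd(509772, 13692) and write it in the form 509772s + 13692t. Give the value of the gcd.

Repeated division:
509772 = 37*13692 + 3168
13692 = 4*3168 + 1020
3168 = 3*1020 + 108
1020 = 9*108 + 48
108 = 2*48 + 12
48 = 4*12 + 0
gcd(509772, 13692) = 12.
Express as a combination:
12 = 108 − 2·48
12 = −2·1020 + 19·108
12 = 19·3168 − 59·1020
12 = −59·13692 + 255·3168
12 = 255·509772 − 9494·13692
So 12 = (255)·509772 + (-9494)·13692.

12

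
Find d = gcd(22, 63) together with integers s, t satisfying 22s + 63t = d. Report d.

Euclidean algorithm:
63 = 2×22 + 19
22 = 1×19 + 3
19 = 6×3 + 1
3 = 3×1 + 0
gcd(22, 63) = 1.
Back-substituting:
1 = 19 − 6·3
1 = −6·22 + 7·19
1 = 7·63 − 20·22
So 1 = (7)·63 + (-20)·22.

1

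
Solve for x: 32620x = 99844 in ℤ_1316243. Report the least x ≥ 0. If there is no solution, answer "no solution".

First find gcd(32620, 1316243):
1316243 = 40×32620 + 11443
32620 = 2×11443 + 9734
11443 = 1×9734 + 1709
9734 = 5×1709 + 1189
1709 = 1×1189 + 520
1189 = 2×520 + 149
520 = 3×149 + 73
149 = 2×73 + 3
73 = 24×3 + 1
3 = 3×1 + 0
gcd = 1, so a unique solution mod 1316243 exists.
Back-substitute for the Bézout coefficients:
1 = 73 − 24·3
1 = −24·149 + 49·73
1 = 49·520 − 171·149
1 = −171·1189 + 391·520
1 = 391·1709 − 562·1189
1 = −562·9734 + 3201·1709
1 = 3201·11443 − 3763·9734
1 = −3763·32620 + 10727·11443
1 = 10727·1316243 − 432843·32620
So 32620·(-432843) ≡ 1 (mod 1316243), giving 32620⁻¹ ≡ 883400.
x ≡ 32620⁻¹·99844 ≡ 883400·99844 ≡ 746170 (mod 1316243).

746170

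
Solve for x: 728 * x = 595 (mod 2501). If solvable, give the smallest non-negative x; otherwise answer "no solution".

2093

First find gcd(728, 2501):
2501 = 3×728 + 317
728 = 2×317 + 94
317 = 3×94 + 35
94 = 2×35 + 24
35 = 1×24 + 11
24 = 2×11 + 2
11 = 5×2 + 1
2 = 2×1 + 0
gcd = 1, so a unique solution mod 2501 exists.
Back-substitute for the Bézout coefficients:
1 = 11 − 5·2
1 = −5·24 + 11·11
1 = 11·35 − 16·24
1 = −16·94 + 43·35
1 = 43·317 − 145·94
1 = −145·728 + 333·317
1 = 333·2501 − 1144·728
So 728·(-1144) ≡ 1 (mod 2501), giving 728⁻¹ ≡ 1357.
x ≡ 728⁻¹·595 ≡ 1357·595 ≡ 2093 (mod 2501).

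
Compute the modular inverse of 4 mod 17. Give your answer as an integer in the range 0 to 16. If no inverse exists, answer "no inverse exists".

gcd(17, 4) by repeated division:
17 = 4·4 + 1
4 = 4·1 + 0
Since gcd(4, 17) = 1, back-substitute to write 1 as a combination:
1 = 17 − 4·4
Hence 4⁻¹ ≡ -4 ≡ 13 (mod 17).

13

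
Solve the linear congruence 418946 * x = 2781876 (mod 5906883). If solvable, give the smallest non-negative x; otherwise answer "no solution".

5755293

First find gcd(418946, 5906883):
5906883 = 14*418946 + 41639
418946 = 10*41639 + 2556
41639 = 16*2556 + 743
2556 = 3*743 + 327
743 = 2*327 + 89
327 = 3*89 + 60
89 = 1*60 + 29
60 = 2*29 + 2
29 = 14*2 + 1
2 = 2*1 + 0
gcd = 1, so a unique solution mod 5906883 exists.
Back-substitute for the Bézout coefficients:
1 = 29 − 14·2
1 = −14·60 + 29·29
1 = 29·89 − 43·60
1 = −43·327 + 158·89
1 = 158·743 − 359·327
1 = −359·2556 + 1235·743
1 = 1235·41639 − 20119·2556
1 = −20119·418946 + 202425·41639
1 = 202425·5906883 − 2854069·418946
So 418946·(-2854069) ≡ 1 (mod 5906883), giving 418946⁻¹ ≡ 3052814.
x ≡ 418946⁻¹·2781876 ≡ 3052814·2781876 ≡ 5755293 (mod 5906883).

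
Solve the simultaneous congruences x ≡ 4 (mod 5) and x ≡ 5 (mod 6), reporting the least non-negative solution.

Write x = 4 + 5·k. Then 5·k ≡ 5 − 4 ≡ 1 (mod 6).
Need 5⁻¹ mod 6. Extended Euclid on (6, 5):
6 = 1*5 + 1
5 = 5*1 + 0
Back-substitute:
1 = 6 − 5
5⁻¹ ≡ 5 (mod 6), so k ≡ 5·1 ≡ 5 (mod 6).
x = 4 + 5·5 = 29.

29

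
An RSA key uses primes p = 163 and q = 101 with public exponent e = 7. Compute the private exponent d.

φ(n) = (p−1)(q−1) = 162·100 = 16200.
Need d with 7·d ≡ 1 (mod 16200). Apply the extended Euclidean algorithm:
16200 = 2314·7 + 2
7 = 3·2 + 1
2 = 2·1 + 0
Back-substitute:
1 = 7 − 3·2
1 = −3·16200 + 6943·7
So 7·6943 ≡ 1 (mod 16200), hence d = 6943.

6943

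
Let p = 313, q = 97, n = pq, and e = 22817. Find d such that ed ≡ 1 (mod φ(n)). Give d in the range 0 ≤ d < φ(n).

9185

φ(n) = (p−1)(q−1) = 312·96 = 29952.
Need d with 22817·d ≡ 1 (mod 29952). Apply the extended Euclidean algorithm:
29952 = 1*22817 + 7135
22817 = 3*7135 + 1412
7135 = 5*1412 + 75
1412 = 18*75 + 62
75 = 1*62 + 13
62 = 4*13 + 10
13 = 1*10 + 3
10 = 3*3 + 1
3 = 3*1 + 0
Back-substitute:
1 = 10 − 3·3
1 = −3·13 + 4·10
1 = 4·62 − 19·13
1 = −19·75 + 23·62
1 = 23·1412 − 433·75
1 = −433·7135 + 2188·1412
1 = 2188·22817 − 6997·7135
1 = −6997·29952 + 9185·22817
So 22817·9185 ≡ 1 (mod 29952), hence d = 9185.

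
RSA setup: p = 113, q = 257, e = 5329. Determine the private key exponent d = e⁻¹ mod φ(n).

φ(n) = (p−1)(q−1) = 112·256 = 28672.
Need d with 5329·d ≡ 1 (mod 28672). Apply the extended Euclidean algorithm:
28672 = 5*5329 + 2027
5329 = 2*2027 + 1275
2027 = 1*1275 + 752
1275 = 1*752 + 523
752 = 1*523 + 229
523 = 2*229 + 65
229 = 3*65 + 34
65 = 1*34 + 31
34 = 1*31 + 3
31 = 10*3 + 1
3 = 3*1 + 0
Back-substitute:
1 = 31 − 10·3
1 = −10·34 + 11·31
1 = 11·65 − 21·34
1 = −21·229 + 74·65
1 = 74·523 − 169·229
1 = −169·752 + 243·523
1 = 243·1275 − 412·752
1 = −412·2027 + 655·1275
1 = 655·5329 − 1722·2027
1 = −1722·28672 + 9265·5329
So 5329·9265 ≡ 1 (mod 28672), hence d = 9265.

9265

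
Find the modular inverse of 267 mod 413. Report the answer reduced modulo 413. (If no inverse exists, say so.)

99

gcd(413, 267) by repeated division:
413 = 1·267 + 146
267 = 1·146 + 121
146 = 1·121 + 25
121 = 4·25 + 21
25 = 1·21 + 4
21 = 5·4 + 1
4 = 4·1 + 0
Since gcd(267, 413) = 1, back-substitute to write 1 as a combination:
1 = 21 − 5·4
1 = −5·25 + 6·21
1 = 6·121 − 29·25
1 = −29·146 + 35·121
1 = 35·267 − 64·146
1 = −64·413 + 99·267
So 267·99 ≡ 1 (mod 413).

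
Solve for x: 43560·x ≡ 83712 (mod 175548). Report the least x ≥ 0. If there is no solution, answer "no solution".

First find gcd(43560, 175548):
175548 = 4*43560 + 1308
43560 = 33*1308 + 396
1308 = 3*396 + 120
396 = 3*120 + 36
120 = 3*36 + 12
36 = 3*12 + 0
gcd = 12 and 12 | 83712, so solutions exist. Divide through by 12: 3630x ≡ 6976 (mod 14629).
Now find 3630⁻¹ mod 14629:
14629 = 4*3630 + 109
3630 = 33*109 + 33
109 = 3*33 + 10
33 = 3*10 + 3
10 = 3*3 + 1
3 = 3*1 + 0
Back-substitute:
1 = 10 − 3·3
1 = −3·33 + 10·10
1 = 10·109 − 33·33
1 = −33·3630 + 1099·109
1 = 1099·14629 − 4429·3630
So 3630·(-4429) ≡ 1 (mod 14629), i.e. 3630⁻¹ ≡ 10200.
Then x ≡ 10200·6976 ≡ 14373 (mod 14629); the smallest non-negative solution is x = 14373.

14373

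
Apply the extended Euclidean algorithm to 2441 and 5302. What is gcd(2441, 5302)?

1

Repeated division:
5302 = 2·2441 + 420
2441 = 5·420 + 341
420 = 1·341 + 79
341 = 4·79 + 25
79 = 3·25 + 4
25 = 6·4 + 1
4 = 4·1 + 0
gcd(2441, 5302) = 1.
Express as a combination:
1 = 25 − 6·4
1 = −6·79 + 19·25
1 = 19·341 − 82·79
1 = −82·420 + 101·341
1 = 101·2441 − 587·420
1 = −587·5302 + 1275·2441
So 1 = (-587)·5302 + (1275)·2441.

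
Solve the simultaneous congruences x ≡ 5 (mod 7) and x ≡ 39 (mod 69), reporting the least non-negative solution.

Write x = 5 + 7·k. Then 7·k ≡ 39 − 5 ≡ 34 (mod 69).
Need 7⁻¹ mod 69. Extended Euclid on (69, 7):
69 = 9×7 + 6
7 = 1×6 + 1
6 = 6×1 + 0
Back-substitute:
1 = 7 − 6
1 = −69 + 10·7
7⁻¹ ≡ 10 (mod 69), so k ≡ 10·34 ≡ 64 (mod 69).
x = 5 + 7·64 = 453.

453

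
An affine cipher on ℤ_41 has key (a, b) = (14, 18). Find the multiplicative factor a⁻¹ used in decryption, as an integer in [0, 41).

3

gcd(41, 14) by repeated division:
41 = 2×14 + 13
14 = 1×13 + 1
13 = 13×1 + 0
The gcd is 1. Working backward:
1 = 14 − 13
1 = −41 + 3·14
So 14·3 ≡ 1 (mod 41).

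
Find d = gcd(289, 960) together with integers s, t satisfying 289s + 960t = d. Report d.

1

Repeated division:
960 = 3·289 + 93
289 = 3·93 + 10
93 = 9·10 + 3
10 = 3·3 + 1
3 = 3·1 + 0
gcd(289, 960) = 1.
Back-substituting:
1 = 10 − 3·3
1 = −3·93 + 28·10
1 = 28·289 − 87·93
1 = −87·960 + 289·289
So 1 = (-87)·960 + (289)·289.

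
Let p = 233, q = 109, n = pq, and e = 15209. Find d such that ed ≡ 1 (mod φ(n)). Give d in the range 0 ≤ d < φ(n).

φ(n) = (p−1)(q−1) = 232·108 = 25056.
Need d with 15209·d ≡ 1 (mod 25056). Apply the extended Euclidean algorithm:
25056 = 1×15209 + 9847
15209 = 1×9847 + 5362
9847 = 1×5362 + 4485
5362 = 1×4485 + 877
4485 = 5×877 + 100
877 = 8×100 + 77
100 = 1×77 + 23
77 = 3×23 + 8
23 = 2×8 + 7
8 = 1×7 + 1
7 = 7×1 + 0
Back-substitute:
1 = 8 − 7
1 = −23 + 3·8
1 = 3·77 − 10·23
1 = −10·100 + 13·77
1 = 13·877 − 114·100
1 = −114·4485 + 583·877
1 = 583·5362 − 697·4485
1 = −697·9847 + 1280·5362
1 = 1280·15209 − 1977·9847
1 = −1977·25056 + 3257·15209
So 15209·3257 ≡ 1 (mod 25056), hence d = 3257.

3257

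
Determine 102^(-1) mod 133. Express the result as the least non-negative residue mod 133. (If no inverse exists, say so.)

30

Apply the Euclidean algorithm to 133 and 102:
133 = 1×102 + 31
102 = 3×31 + 9
31 = 3×9 + 4
9 = 2×4 + 1
4 = 4×1 + 0
The gcd is 1. Working backward:
1 = 9 − 2·4
1 = −2·31 + 7·9
1 = 7·102 − 23·31
1 = −23·133 + 30·102
So 102·30 ≡ 1 (mod 133).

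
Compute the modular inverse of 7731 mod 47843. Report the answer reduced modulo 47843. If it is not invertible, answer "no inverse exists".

Extended Euclidean algorithm:
47843 = 6*7731 + 1457
7731 = 5*1457 + 446
1457 = 3*446 + 119
446 = 3*119 + 89
119 = 1*89 + 30
89 = 2*30 + 29
30 = 1*29 + 1
29 = 29*1 + 0
gcd = 1, so the inverse exists. Back-substitute:
1 = 30 − 29
1 = −89 + 3·30
1 = 3·119 − 4·89
1 = −4·446 + 15·119
1 = 15·1457 − 49·446
1 = −49·7731 + 260·1457
1 = 260·47843 − 1609·7731
Thus 7731·(-1609) ≡ 1 (mod 47843); reducing, -1609 mod 47843 = 46234.

46234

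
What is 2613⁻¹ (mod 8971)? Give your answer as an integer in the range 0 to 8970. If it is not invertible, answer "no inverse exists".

Extended Euclidean algorithm:
8971 = 3*2613 + 1132
2613 = 2*1132 + 349
1132 = 3*349 + 85
349 = 4*85 + 9
85 = 9*9 + 4
9 = 2*4 + 1
4 = 4*1 + 0
The gcd is 1. Working backward:
1 = 9 − 2·4
1 = −2·85 + 19·9
1 = 19·349 − 78·85
1 = −78·1132 + 253·349
1 = 253·2613 − 584·1132
1 = −584·8971 + 2005·2613
So 2613·2005 ≡ 1 (mod 8971).

2005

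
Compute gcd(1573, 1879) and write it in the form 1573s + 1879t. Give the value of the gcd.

Euclidean algorithm:
1879 = 1·1573 + 306
1573 = 5·306 + 43
306 = 7·43 + 5
43 = 8·5 + 3
5 = 1·3 + 2
3 = 1·2 + 1
2 = 2·1 + 0
gcd(1573, 1879) = 1.
Express as a combination:
1 = 3 − 2
1 = −5 + 2·3
1 = 2·43 − 17·5
1 = −17·306 + 121·43
1 = 121·1573 − 622·306
1 = −622·1879 + 743·1573
So 1 = (-622)·1879 + (743)·1573.

1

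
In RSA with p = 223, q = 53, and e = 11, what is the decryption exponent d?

2099

φ(n) = (p−1)(q−1) = 222·52 = 11544.
Need d with 11·d ≡ 1 (mod 11544). Apply the extended Euclidean algorithm:
11544 = 1049*11 + 5
11 = 2*5 + 1
5 = 5*1 + 0
Back-substitute:
1 = 11 − 2·5
1 = −2·11544 + 2099·11
So 11·2099 ≡ 1 (mod 11544), hence d = 2099.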